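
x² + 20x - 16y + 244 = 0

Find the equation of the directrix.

y = 5

Only x is squared. Complete the square in x: (x + 10)² = 16(y - 9).
Vertex (-10, 9); 4p = 16 so p = 4. Opens up.
Directrix is the horizontal line y = k − p = 9 − (4) = 5.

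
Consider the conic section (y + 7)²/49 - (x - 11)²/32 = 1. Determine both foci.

(11, -16) and (11, 2)

Center (11, -7). The positive term is the y-term, so the transverse axis is vertical; a² = 49, b² = 32.
c² = a² + b² = 49 + 32 = 81, so c = 9.
Foci lie on the vertical axis through the center: (h, k ± c).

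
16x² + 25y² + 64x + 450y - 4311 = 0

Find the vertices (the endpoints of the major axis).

Rearranging, 16(x² + 4x) + 25(y² + 18y) = 4311.
Complete the square in x and y: 16(x + 2)² + 25(y + 9)² = 4311 + 64 + 2025 = 6400
Divide through by 6400 to get (x + 2)²/400 + (y + 9)²/256 = 1.
Ellipse, center (-2, -9), major axis horizontal; a² = 400, b² = 256.
a = 20. Vertices at (h ± a, k).

(-22, -9) and (18, -9)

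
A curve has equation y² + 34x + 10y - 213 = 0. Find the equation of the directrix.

x = 31/2

Only y is squared. Complete the square in y: (y + 5)² = -34(x - 7).
Vertex (7, -5); 4p = -34 so p = -17/2. Opens left.
Directrix is the vertical line x = h − p = 7 − (-17/2) = 31/2.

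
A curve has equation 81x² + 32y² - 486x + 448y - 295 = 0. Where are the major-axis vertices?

(3, -16) and (3, 2)

Rearranging, 81(x² - 6x) + 32(y² + 14y) = 295.
Complete the square in x and y: 81(x - 3)² + 32(y + 7)² = 295 + 729 + 1568 = 2592
Dividing both sides by 2592: (x - 3)²/32 + (y + 7)²/81 = 1
Ellipse, center (3, -7), major axis vertical; a² = 81, b² = 32.
a = 9. Vertices at (h, k ± a).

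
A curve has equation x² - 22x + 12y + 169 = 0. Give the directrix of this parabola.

y = -1

Only x is squared. Complete the square in x: (x - 11)² = -12(y + 4).
Vertex (11, -4); 4p = -12 so p = -3. Opens down.
Directrix is the horizontal line y = k − p = -4 − (-3) = -1.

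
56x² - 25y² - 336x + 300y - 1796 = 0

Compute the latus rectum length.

Group the x- and y-terms: 56(x² - 6x) -25(y² - 12y) = 1796
Complete the square in x and y: 56(x - 3)² -25(y - 6)² = 1796 + 504 - 900 = 1400
Divide by 1400: (x - 3)²/25 - (y - 6)²/56 = 1
Hyperbola, center (3, 6), transverse axis horizontal; a² = 25, b² = 56.
Latus rectum length = 2b²/a = 2·56/5 = 112/5.

112/5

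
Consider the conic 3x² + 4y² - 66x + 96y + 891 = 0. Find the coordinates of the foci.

Group: 3(x² - 22x) + 4(y² + 24y) = -891
Complete the square: 3(x - 11)² + 4(y + 12)² = -891 + 363 + 576 = 48
Divide through by 48 to get (x - 11)²/16 + (y + 12)²/12 = 1.
Ellipse, center (11, -12), major axis horizontal; a² = 16, b² = 12.
c² = a² - b² = 16 - 12 = 4, so c = 2.
Foci lie on the horizontal axis through the center: (h ± c, k).

(9, -12) and (13, -12)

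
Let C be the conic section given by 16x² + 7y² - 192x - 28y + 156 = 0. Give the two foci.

(6, -4) and (6, 8)

Group the x- and y-terms: 16(x² - 12x) + 7(y² - 4y) = -156
Complete the square: 16(x - 6)² + 7(y - 2)² = -156 + 576 + 28 = 448
Dividing both sides by 448: (x - 6)²/28 + (y - 2)²/64 = 1
Ellipse, center (6, 2), major axis vertical; a² = 64, b² = 28.
c² = a² - b² = 64 - 28 = 36, so c = 6.
Foci lie on the vertical axis through the center: (h, k ± c).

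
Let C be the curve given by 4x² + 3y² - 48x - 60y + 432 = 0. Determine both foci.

4(x² - 12x) + 3(y² - 20y) = -432
Completing the square gives 4(x - 6)² + 3(y - 10)² = -432 + 144 + 300 = 12.
Divide through by 12 to get (x - 6)²/3 + (y - 10)²/4 = 1.
Ellipse, center (6, 10), major axis vertical; a² = 4, b² = 3.
c² = a² - b² = 4 - 3 = 1, so c = 1.
Foci lie on the vertical axis through the center: (h, k ± c).

(6, 9) and (6, 11)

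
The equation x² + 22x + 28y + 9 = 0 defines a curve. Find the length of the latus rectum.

Only x is squared. Complete the square in x: (x + 11)² = -28(y - 4).
Vertex (-11, 4); 4p = -28 so p = -7. Opens down.
Latus rectum length = |4p| = 28.

28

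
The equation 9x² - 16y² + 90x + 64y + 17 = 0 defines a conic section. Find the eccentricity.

e = 5/4

Group: 9(x² + 10x) -16(y² - 4y) = -17
Complete the square: 9(x + 5)² -16(y - 2)² = -17 + 225 - 64 = 144
Dividing both sides by 144: (x + 5)²/16 - (y - 2)²/9 = 1
Hyperbola, center (-5, 2), transverse axis horizontal; a² = 16, b² = 9.
c² = a² + b² = 25, so c = 5.
e = c/a = 5/4.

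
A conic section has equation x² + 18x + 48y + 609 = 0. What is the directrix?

y = 1

Only x is squared. Complete the square in x: (x + 9)² = -48(y + 11).
Vertex (-9, -11); 4p = -48 so p = -12. Opens down.
Directrix is the horizontal line y = k − p = -11 − (-12) = 1.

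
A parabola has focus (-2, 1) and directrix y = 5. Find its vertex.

The vertex is the midpoint between the focus and the directrix along the axis of symmetry.
Axis is vertical (directrix is horizontal). Vertex y-coordinate = (1 + 5)/2 = 3; x-coordinate = -2.

(-2, 3)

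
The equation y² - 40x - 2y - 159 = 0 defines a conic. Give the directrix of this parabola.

x = -14

Only y is squared. Complete the square in y: (y - 1)² = 40(x + 4).
Vertex (-4, 1); 4p = 40 so p = 10. Opens right.
Directrix is the vertical line x = h − p = -4 − (10) = -14.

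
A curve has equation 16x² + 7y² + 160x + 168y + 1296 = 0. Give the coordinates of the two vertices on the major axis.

(-5, -16) and (-5, -8)

Group: 16(x² + 10x) + 7(y² + 24y) = -1296
16(x + 5)² + 7(y + 12)² = -1296 + 400 + 1008 = 112
Divide through by 112 to get (x + 5)²/7 + (y + 12)²/16 = 1.
Ellipse, center (-5, -12), major axis vertical; a² = 16, b² = 7.
a = 4. Vertices at (h, k ± a).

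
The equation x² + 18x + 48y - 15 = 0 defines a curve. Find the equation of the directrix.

Only x is squared. Complete the square in x: (x + 9)² = -48(y - 2).
Vertex (-9, 2); 4p = -48 so p = -12. Opens down.
Directrix is the horizontal line y = k − p = 2 − (-12) = 14.

y = 14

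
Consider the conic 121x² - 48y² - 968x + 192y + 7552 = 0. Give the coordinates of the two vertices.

(4, -9) and (4, 13)

Collect terms: 121(x² - 8x) -48(y² - 4y) = -7552
Completing the square gives 121(x - 4)² -48(y - 2)² = -7552 + 1936 - 192 = -5808.
Divide by -5808: (y - 2)²/121 - (x - 4)²/48 = 1
Hyperbola, center (4, 2), transverse axis vertical; a² = 121, b² = 48.
a = 11. Vertices at (h, k ± a).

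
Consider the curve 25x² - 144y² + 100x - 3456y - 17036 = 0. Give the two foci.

25(x² + 4x) -144(y² + 24y) = 17036
Completing the square gives 25(x + 2)² -144(y + 12)² = 17036 + 100 - 20736 = -3600.
Dividing both sides by -3600: (y + 12)²/25 - (x + 2)²/144 = 1
Hyperbola, center (-2, -12), transverse axis vertical; a² = 25, b² = 144.
c² = a² + b² = 25 + 144 = 169, so c = 13.
Foci lie on the vertical axis through the center: (h, k ± c).

(-2, -25) and (-2, 1)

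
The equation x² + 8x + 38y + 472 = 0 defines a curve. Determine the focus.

(-4, -43/2)

Only x is squared. Complete the square in x: (x + 4)² = -38(y + 12).
Vertex (-4, -12); 4p = -38 so p = -19/2. Opens down.
Focus is p units from the vertex along the axis: (h, k + p).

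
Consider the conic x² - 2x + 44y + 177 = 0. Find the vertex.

(1, -4)

Only x is squared. Complete the square in x: (x - 1)² = -44(y + 4).
Vertex (1, -4); 4p = -44 so p = -11. Opens down.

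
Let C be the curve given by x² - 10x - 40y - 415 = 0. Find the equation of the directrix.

y = -21

Only x is squared. Complete the square in x: (x - 5)² = 40(y + 11).
Vertex (5, -11); 4p = 40 so p = 10. Opens up.
Directrix is the horizontal line y = k − p = -11 − (10) = -21.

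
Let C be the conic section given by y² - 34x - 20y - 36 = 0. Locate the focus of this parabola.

Only y is squared. Complete the square in y: (y - 10)² = 34(x + 4).
Vertex (-4, 10); 4p = 34 so p = 17/2. Opens right.
Focus is p units from the vertex along the axis: (h + p, k).

(9/2, 10)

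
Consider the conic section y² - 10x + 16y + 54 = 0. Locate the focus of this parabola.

(3/2, -8)

Only y is squared. Complete the square in y: (y + 8)² = 10(x + 1).
Vertex (-1, -8); 4p = 10 so p = 5/2. Opens right.
Focus is p units from the vertex along the axis: (h + p, k).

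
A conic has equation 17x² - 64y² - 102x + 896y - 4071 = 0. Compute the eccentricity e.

e = 9/8

17(x² - 6x) -64(y² - 14y) = 4071
Complete the square in x and y: 17(x - 3)² -64(y - 7)² = 4071 + 153 - 3136 = 1088
Dividing both sides by 1088: (x - 3)²/64 - (y - 7)²/17 = 1
Hyperbola, center (3, 7), transverse axis horizontal; a² = 64, b² = 17.
c² = a² + b² = 81, so c = 9.
e = c/a = 9/8.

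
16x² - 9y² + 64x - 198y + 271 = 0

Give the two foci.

(-2, -26) and (-2, 4)

16(x² + 4x) -9(y² + 22y) = -271
Complete the square in x and y: 16(x + 2)² -9(y + 11)² = -271 + 64 - 1089 = -1296
Divide by -1296: (y + 11)²/144 - (x + 2)²/81 = 1
Hyperbola, center (-2, -11), transverse axis vertical; a² = 144, b² = 81.
c² = a² + b² = 144 + 81 = 225, so c = 15.
Foci lie on the vertical axis through the center: (h, k ± c).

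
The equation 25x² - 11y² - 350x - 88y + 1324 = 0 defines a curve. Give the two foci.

Rearranging, 25(x² - 14x) -11(y² + 8y) = -1324.
Complete the square: 25(x - 7)² -11(y + 4)² = -1324 + 1225 - 176 = -275
Dividing both sides by -275: (y + 4)²/25 - (x - 7)²/11 = 1
Hyperbola, center (7, -4), transverse axis vertical; a² = 25, b² = 11.
c² = a² + b² = 25 + 11 = 36, so c = 6.
Foci lie on the vertical axis through the center: (h, k ± c).

(7, -10) and (7, 2)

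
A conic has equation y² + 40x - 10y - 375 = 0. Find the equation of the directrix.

Only y is squared. Complete the square in y: (y - 5)² = -40(x - 10).
Vertex (10, 5); 4p = -40 so p = -10. Opens left.
Directrix is the vertical line x = h − p = 10 − (-10) = 20.

x = 20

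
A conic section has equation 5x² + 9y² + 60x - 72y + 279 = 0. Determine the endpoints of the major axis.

Group: 5(x² + 12x) + 9(y² - 8y) = -279
Complete the square: 5(x + 6)² + 9(y - 4)² = -279 + 180 + 144 = 45
Divide by 45: (x + 6)²/9 + (y - 4)²/5 = 1
Ellipse, center (-6, 4), major axis horizontal; a² = 9, b² = 5.
a = 3. Vertices at (h ± a, k).

(-9, 4) and (-3, 4)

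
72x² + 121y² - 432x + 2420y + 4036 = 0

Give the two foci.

(-4, -10) and (10, -10)

Rearranging, 72(x² - 6x) + 121(y² + 20y) = -4036.
Complete the square: 72(x - 3)² + 121(y + 10)² = -4036 + 648 + 12100 = 8712
Divide by 8712: (x - 3)²/121 + (y + 10)²/72 = 1
Ellipse, center (3, -10), major axis horizontal; a² = 121, b² = 72.
c² = a² - b² = 121 - 72 = 49, so c = 7.
Foci lie on the horizontal axis through the center: (h ± c, k).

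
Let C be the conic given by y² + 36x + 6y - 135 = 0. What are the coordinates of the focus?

Only y is squared. Complete the square in y: (y + 3)² = -36(x - 4).
Vertex (4, -3); 4p = -36 so p = -9. Opens left.
Focus is p units from the vertex along the axis: (h + p, k).

(-5, -3)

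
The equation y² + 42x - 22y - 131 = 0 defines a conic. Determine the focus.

(-9/2, 11)

Only y is squared. Complete the square in y: (y - 11)² = -42(x - 6).
Vertex (6, 11); 4p = -42 so p = -21/2. Opens left.
Focus is p units from the vertex along the axis: (h + p, k).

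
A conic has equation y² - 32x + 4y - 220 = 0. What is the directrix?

Only y is squared. Complete the square in y: (y + 2)² = 32(x + 7).
Vertex (-7, -2); 4p = 32 so p = 8. Opens right.
Directrix is the vertical line x = h − p = -7 − (8) = -15.

x = -15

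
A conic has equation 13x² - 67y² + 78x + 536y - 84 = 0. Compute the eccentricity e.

e = 4√65/13

Group: 13(x² + 6x) -67(y² - 8y) = 84
Completing the square gives 13(x + 3)² -67(y - 4)² = 84 + 117 - 1072 = -871.
Dividing both sides by -871: (y - 4)²/13 - (x + 3)²/67 = 1
Hyperbola, center (-3, 4), transverse axis vertical; a² = 13, b² = 67.
c² = a² + b² = 80, so c = 4√5.
e = c/a = 4√5/√13 = 4√65/13.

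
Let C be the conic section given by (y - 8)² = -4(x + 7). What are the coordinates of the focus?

Vertex (-7, 8); 4p = -4 so p = -1. Opens left.
Focus is p units from the vertex along the axis: (h + p, k).

(-8, 8)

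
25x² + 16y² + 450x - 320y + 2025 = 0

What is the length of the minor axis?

Rearranging, 25(x² + 18x) + 16(y² - 20y) = -2025.
Complete the square in x and y: 25(x + 9)² + 16(y - 10)² = -2025 + 2025 + 1600 = 1600
Divide through by 1600 to get (x + 9)²/64 + (y - 10)²/100 = 1.
Ellipse, center (-9, 10), major axis vertical; a² = 100, b² = 64.
b² = 64 so b = 8; the minor axis has length 2b = 16.

16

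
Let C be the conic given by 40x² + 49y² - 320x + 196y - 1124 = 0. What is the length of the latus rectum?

80/7

Group: 40(x² - 8x) + 49(y² + 4y) = 1124
40(x - 4)² + 49(y + 2)² = 1124 + 640 + 196 = 1960
Divide through by 1960 to get (x - 4)²/49 + (y + 2)²/40 = 1.
Ellipse, center (4, -2), major axis horizontal; a² = 49, b² = 40.
Latus rectum length = 2b²/a = 2·40/7 = 80/7.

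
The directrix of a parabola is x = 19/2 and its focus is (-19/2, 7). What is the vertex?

(0, 7)

The vertex is the midpoint between the focus and the directrix along the axis of symmetry.
Axis is horizontal (directrix is vertical). Vertex x-coordinate = (-19/2 + 19/2)/2 = 0; y-coordinate = 7.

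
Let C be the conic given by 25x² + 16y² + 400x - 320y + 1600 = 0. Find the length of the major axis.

20

Group: 25(x² + 16x) + 16(y² - 20y) = -1600
Completing the square gives 25(x + 8)² + 16(y - 10)² = -1600 + 1600 + 1600 = 1600.
Divide by 1600: (x + 8)²/64 + (y - 10)²/100 = 1
Ellipse, center (-8, 10), major axis vertical; a² = 100, b² = 64.
a² = 100 so a = 10; the major axis has length 2a = 20.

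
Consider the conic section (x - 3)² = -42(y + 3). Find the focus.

Vertex (3, -3); 4p = -42 so p = -21/2. Opens down.
Focus is p units from the vertex along the axis: (h, k + p).

(3, -27/2)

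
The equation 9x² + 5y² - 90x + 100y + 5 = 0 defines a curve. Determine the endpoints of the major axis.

(5, -22) and (5, 2)

Group the x- and y-terms: 9(x² - 10x) + 5(y² + 20y) = -5
Complete the square: 9(x - 5)² + 5(y + 10)² = -5 + 225 + 500 = 720
Divide through by 720 to get (x - 5)²/80 + (y + 10)²/144 = 1.
Ellipse, center (5, -10), major axis vertical; a² = 144, b² = 80.
a = 12. Vertices at (h, k ± a).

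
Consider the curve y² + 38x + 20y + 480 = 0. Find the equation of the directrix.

Only y is squared. Complete the square in y: (y + 10)² = -38(x + 10).
Vertex (-10, -10); 4p = -38 so p = -19/2. Opens left.
Directrix is the vertical line x = h − p = -10 − (-19/2) = -1/2.

x = -1/2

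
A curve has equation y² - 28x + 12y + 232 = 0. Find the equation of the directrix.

Only y is squared. Complete the square in y: (y + 6)² = 28(x - 7).
Vertex (7, -6); 4p = 28 so p = 7. Opens right.
Directrix is the vertical line x = h − p = 7 − (7) = 0.

x = 0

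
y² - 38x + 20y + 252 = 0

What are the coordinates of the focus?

(27/2, -10)

Only y is squared. Complete the square in y: (y + 10)² = 38(x - 4).
Vertex (4, -10); 4p = 38 so p = 19/2. Opens right.
Focus is p units from the vertex along the axis: (h + p, k).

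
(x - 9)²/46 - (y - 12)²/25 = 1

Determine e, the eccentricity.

Center (9, 12). The positive term is the x-term, so the transverse axis is horizontal; a² = 46, b² = 25.
c² = a² + b² = 71, so c = √71.
e = c/a = √71/√46 = √3266/46.

e = √3266/46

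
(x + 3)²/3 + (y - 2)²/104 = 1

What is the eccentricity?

e = √2626/52

Center (-3, 2). The larger denominator 104 sits under the y-term, so the major axis is vertical; a² = 104, b² = 3.
c² = a² - b² = 101, so c = √101.
e = c/a = √101/2√26 = √2626/52.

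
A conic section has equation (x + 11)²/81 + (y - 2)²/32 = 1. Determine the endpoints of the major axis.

(-20, 2) and (-2, 2)

Center (-11, 2). The larger denominator 81 sits under the x-term, so the major axis is horizontal; a² = 81, b² = 32.
a = 9. Vertices at (h ± a, k).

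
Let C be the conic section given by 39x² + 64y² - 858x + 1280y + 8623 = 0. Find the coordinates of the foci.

(6, -10) and (16, -10)

Group the x- and y-terms: 39(x² - 22x) + 64(y² + 20y) = -8623
Complete the square in x and y: 39(x - 11)² + 64(y + 10)² = -8623 + 4719 + 6400 = 2496
Divide by 2496: (x - 11)²/64 + (y + 10)²/39 = 1
Ellipse, center (11, -10), major axis horizontal; a² = 64, b² = 39.
c² = a² - b² = 64 - 39 = 25, so c = 5.
Foci lie on the horizontal axis through the center: (h ± c, k).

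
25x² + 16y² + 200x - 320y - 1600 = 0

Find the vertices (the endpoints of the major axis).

(-4, -5) and (-4, 25)

Collect terms: 25(x² + 8x) + 16(y² - 20y) = 1600
25(x + 4)² + 16(y - 10)² = 1600 + 400 + 1600 = 3600
Dividing both sides by 3600: (x + 4)²/144 + (y - 10)²/225 = 1
Ellipse, center (-4, 10), major axis vertical; a² = 225, b² = 144.
a = 15. Vertices at (h, k ± a).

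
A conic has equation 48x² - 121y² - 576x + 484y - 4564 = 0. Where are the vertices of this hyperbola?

(-5, 2) and (17, 2)

Group: 48(x² - 12x) -121(y² - 4y) = 4564
48(x - 6)² -121(y - 2)² = 4564 + 1728 - 484 = 5808
Divide by 5808: (x - 6)²/121 - (y - 2)²/48 = 1
Hyperbola, center (6, 2), transverse axis horizontal; a² = 121, b² = 48.
a = 11. Vertices at (h ± a, k).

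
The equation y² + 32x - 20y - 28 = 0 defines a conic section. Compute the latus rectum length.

32

Only y is squared. Complete the square in y: (y - 10)² = -32(x - 4).
Vertex (4, 10); 4p = -32 so p = -8. Opens left.
Latus rectum length = |4p| = 32.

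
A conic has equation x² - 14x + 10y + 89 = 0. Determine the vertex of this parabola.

Only x is squared. Complete the square in x: (x - 7)² = -10(y + 4).
Vertex (7, -4); 4p = -10 so p = -5/2. Opens down.

(7, -4)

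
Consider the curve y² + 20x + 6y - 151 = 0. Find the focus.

Only y is squared. Complete the square in y: (y + 3)² = -20(x - 8).
Vertex (8, -3); 4p = -20 so p = -5. Opens left.
Focus is p units from the vertex along the axis: (h + p, k).

(3, -3)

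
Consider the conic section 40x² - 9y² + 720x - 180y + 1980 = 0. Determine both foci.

(-16, -10) and (-2, -10)

40(x² + 18x) -9(y² + 20y) = -1980
Completing the square gives 40(x + 9)² -9(y + 10)² = -1980 + 3240 - 900 = 360.
Dividing both sides by 360: (x + 9)²/9 - (y + 10)²/40 = 1
Hyperbola, center (-9, -10), transverse axis horizontal; a² = 9, b² = 40.
c² = a² + b² = 9 + 40 = 49, so c = 7.
Foci lie on the horizontal axis through the center: (h ± c, k).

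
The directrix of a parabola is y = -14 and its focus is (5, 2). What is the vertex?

(5, -6)

The vertex is the midpoint between the focus and the directrix along the axis of symmetry.
Axis is vertical (directrix is horizontal). Vertex y-coordinate = (2 + (-14))/2 = -6; x-coordinate = 5.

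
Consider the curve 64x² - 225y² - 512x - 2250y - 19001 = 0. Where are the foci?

(-13, -5) and (21, -5)

Group: 64(x² - 8x) -225(y² + 10y) = 19001
Completing the square gives 64(x - 4)² -225(y + 5)² = 19001 + 1024 - 5625 = 14400.
Divide through by 14400 to get (x - 4)²/225 - (y + 5)²/64 = 1.
Hyperbola, center (4, -5), transverse axis horizontal; a² = 225, b² = 64.
c² = a² + b² = 225 + 64 = 289, so c = 17.
Foci lie on the horizontal axis through the center: (h ± c, k).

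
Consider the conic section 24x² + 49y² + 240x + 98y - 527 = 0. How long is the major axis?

14

Rearranging, 24(x² + 10x) + 49(y² + 2y) = 527.
Complete the square in x and y: 24(x + 5)² + 49(y + 1)² = 527 + 600 + 49 = 1176
Divide through by 1176 to get (x + 5)²/49 + (y + 1)²/24 = 1.
Ellipse, center (-5, -1), major axis horizontal; a² = 49, b² = 24.
a² = 49 so a = 7; the major axis has length 2a = 14.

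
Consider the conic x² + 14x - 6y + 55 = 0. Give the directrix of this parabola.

Only x is squared. Complete the square in x: (x + 7)² = 6(y - 1).
Vertex (-7, 1); 4p = 6 so p = 3/2. Opens up.
Directrix is the horizontal line y = k − p = 1 − (3/2) = -1/2.

y = -1/2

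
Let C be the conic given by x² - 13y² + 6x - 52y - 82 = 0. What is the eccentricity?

Group: (x² + 6x) -13(y² + 4y) = 82
Completing the square gives (x + 3)² -13(y + 2)² = 82 + 9 - 52 = 39.
Divide through by 39 to get (x + 3)²/39 - (y + 2)²/3 = 1.
Hyperbola, center (-3, -2), transverse axis horizontal; a² = 39, b² = 3.
c² = a² + b² = 42, so c = √42.
e = c/a = √42/√39 = √182/13.

e = √182/13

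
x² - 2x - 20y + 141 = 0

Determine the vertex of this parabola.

Only x is squared. Complete the square in x: (x - 1)² = 20(y - 7).
Vertex (1, 7); 4p = 20 so p = 5. Opens up.

(1, 7)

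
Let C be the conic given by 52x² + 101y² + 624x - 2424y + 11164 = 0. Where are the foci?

Rearranging, 52(x² + 12x) + 101(y² - 24y) = -11164.
Complete the square: 52(x + 6)² + 101(y - 12)² = -11164 + 1872 + 14544 = 5252
Dividing both sides by 5252: (x + 6)²/101 + (y - 12)²/52 = 1
Ellipse, center (-6, 12), major axis horizontal; a² = 101, b² = 52.
c² = a² - b² = 101 - 52 = 49, so c = 7.
Foci lie on the horizontal axis through the center: (h ± c, k).

(-13, 12) and (1, 12)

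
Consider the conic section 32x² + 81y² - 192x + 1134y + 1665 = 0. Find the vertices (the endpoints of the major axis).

Rearranging, 32(x² - 6x) + 81(y² + 14y) = -1665.
Complete the square: 32(x - 3)² + 81(y + 7)² = -1665 + 288 + 3969 = 2592
Dividing both sides by 2592: (x - 3)²/81 + (y + 7)²/32 = 1
Ellipse, center (3, -7), major axis horizontal; a² = 81, b² = 32.
a = 9. Vertices at (h ± a, k).

(-6, -7) and (12, -7)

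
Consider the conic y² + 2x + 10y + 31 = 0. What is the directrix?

Only y is squared. Complete the square in y: (y + 5)² = -2(x + 3).
Vertex (-3, -5); 4p = -2 so p = -1/2. Opens left.
Directrix is the vertical line x = h − p = -3 − (-1/2) = -5/2.

x = -5/2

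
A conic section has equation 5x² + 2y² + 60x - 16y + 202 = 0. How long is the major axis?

Rearranging, 5(x² + 12x) + 2(y² - 8y) = -202.
Complete the square in x and y: 5(x + 6)² + 2(y - 4)² = -202 + 180 + 32 = 10
Divide through by 10 to get (x + 6)²/2 + (y - 4)²/5 = 1.
Ellipse, center (-6, 4), major axis vertical; a² = 5, b² = 2.
a² = 5 so a = √5; the major axis has length 2a = 2√5.

2√5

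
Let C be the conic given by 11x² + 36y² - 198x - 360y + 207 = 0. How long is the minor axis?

11(x² - 18x) + 36(y² - 10y) = -207
Complete the square in x and y: 11(x - 9)² + 36(y - 5)² = -207 + 891 + 900 = 1584
Divide by 1584: (x - 9)²/144 + (y - 5)²/44 = 1
Ellipse, center (9, 5), major axis horizontal; a² = 144, b² = 44.
b² = 44 so b = 2√11; the minor axis has length 2b = 4√11.

4√11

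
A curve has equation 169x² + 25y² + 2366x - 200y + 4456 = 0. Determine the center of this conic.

(-7, 4)

Rearranging, 169(x² + 14x) + 25(y² - 8y) = -4456.
Complete the square in x and y: 169(x + 7)² + 25(y - 4)² = -4456 + 8281 + 400 = 4225
Dividing both sides by 4225: (x + 7)²/25 + (y - 4)²/169 = 1
Ellipse with center (-7, 4).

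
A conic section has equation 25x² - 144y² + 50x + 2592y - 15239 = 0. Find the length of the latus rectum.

Collect terms: 25(x² + 2x) -144(y² - 18y) = 15239
25(x + 1)² -144(y - 9)² = 15239 + 25 - 11664 = 3600
Divide by 3600: (x + 1)²/144 - (y - 9)²/25 = 1
Hyperbola, center (-1, 9), transverse axis horizontal; a² = 144, b² = 25.
Latus rectum length = 2b²/a = 2·25/12 = 25/6.

25/6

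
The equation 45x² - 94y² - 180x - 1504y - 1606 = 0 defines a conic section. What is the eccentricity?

e = √695/15

Group: 45(x² - 4x) -94(y² + 16y) = 1606
Complete the square: 45(x - 2)² -94(y + 8)² = 1606 + 180 - 6016 = -4230
Divide by -4230: (y + 8)²/45 - (x - 2)²/94 = 1
Hyperbola, center (2, -8), transverse axis vertical; a² = 45, b² = 94.
c² = a² + b² = 139, so c = √139.
e = c/a = √139/3√5 = √695/15.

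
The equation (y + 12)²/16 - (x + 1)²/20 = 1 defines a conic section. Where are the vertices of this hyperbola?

(-1, -16) and (-1, -8)

Center (-1, -12). The positive term is the y-term, so the transverse axis is vertical; a² = 16, b² = 20.
a = 4. Vertices at (h, k ± a).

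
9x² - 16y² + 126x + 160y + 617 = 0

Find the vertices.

(-7, -1) and (-7, 11)

Group: 9(x² + 14x) -16(y² - 10y) = -617
9(x + 7)² -16(y - 5)² = -617 + 441 - 400 = -576
Dividing both sides by -576: (y - 5)²/36 - (x + 7)²/64 = 1
Hyperbola, center (-7, 5), transverse axis vertical; a² = 36, b² = 64.
a = 6. Vertices at (h, k ± a).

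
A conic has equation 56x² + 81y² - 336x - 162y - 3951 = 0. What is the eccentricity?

56(x² - 6x) + 81(y² - 2y) = 3951
56(x - 3)² + 81(y - 1)² = 3951 + 504 + 81 = 4536
Divide through by 4536 to get (x - 3)²/81 + (y - 1)²/56 = 1.
Ellipse, center (3, 1), major axis horizontal; a² = 81, b² = 56.
c² = a² - b² = 25, so c = 5.
e = c/a = 5/9.

e = 5/9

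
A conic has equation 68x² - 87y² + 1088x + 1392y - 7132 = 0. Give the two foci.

Group: 68(x² + 16x) -87(y² - 16y) = 7132
Complete the square in x and y: 68(x + 8)² -87(y - 8)² = 7132 + 4352 - 5568 = 5916
Divide by 5916: (x + 8)²/87 - (y - 8)²/68 = 1
Hyperbola, center (-8, 8), transverse axis horizontal; a² = 87, b² = 68.
c² = a² + b² = 87 + 68 = 155, so c = √155.
Foci lie on the horizontal axis through the center: (h ± c, k).

(-8 - √155, 8) and (-8 + √155, 8)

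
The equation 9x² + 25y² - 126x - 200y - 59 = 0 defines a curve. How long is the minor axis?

Group the x- and y-terms: 9(x² - 14x) + 25(y² - 8y) = 59
9(x - 7)² + 25(y - 4)² = 59 + 441 + 400 = 900
Divide through by 900 to get (x - 7)²/100 + (y - 4)²/36 = 1.
Ellipse, center (7, 4), major axis horizontal; a² = 100, b² = 36.
b² = 36 so b = 6; the minor axis has length 2b = 12.

12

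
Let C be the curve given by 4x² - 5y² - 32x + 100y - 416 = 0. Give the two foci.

(4, 7) and (4, 13)

4(x² - 8x) -5(y² - 20y) = 416
Complete the square: 4(x - 4)² -5(y - 10)² = 416 + 64 - 500 = -20
Divide by -20: (y - 10)²/4 - (x - 4)²/5 = 1
Hyperbola, center (4, 10), transverse axis vertical; a² = 4, b² = 5.
c² = a² + b² = 4 + 5 = 9, so c = 3.
Foci lie on the vertical axis through the center: (h, k ± c).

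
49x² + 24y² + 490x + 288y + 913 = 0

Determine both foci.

(-5, -11) and (-5, -1)

Collect terms: 49(x² + 10x) + 24(y² + 12y) = -913
Complete the square: 49(x + 5)² + 24(y + 6)² = -913 + 1225 + 864 = 1176
Divide through by 1176 to get (x + 5)²/24 + (y + 6)²/49 = 1.
Ellipse, center (-5, -6), major axis vertical; a² = 49, b² = 24.
c² = a² - b² = 49 - 24 = 25, so c = 5.
Foci lie on the vertical axis through the center: (h, k ± c).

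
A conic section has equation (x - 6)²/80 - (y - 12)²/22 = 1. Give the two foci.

Center (6, 12). The positive term is the x-term, so the transverse axis is horizontal; a² = 80, b² = 22.
c² = a² + b² = 80 + 22 = 102, so c = √102.
Foci lie on the horizontal axis through the center: (h ± c, k).

(6 - √102, 12) and (6 + √102, 12)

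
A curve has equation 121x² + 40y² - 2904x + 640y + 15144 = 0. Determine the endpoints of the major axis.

Collect terms: 121(x² - 24x) + 40(y² + 16y) = -15144
Completing the square gives 121(x - 12)² + 40(y + 8)² = -15144 + 17424 + 2560 = 4840.
Dividing both sides by 4840: (x - 12)²/40 + (y + 8)²/121 = 1
Ellipse, center (12, -8), major axis vertical; a² = 121, b² = 40.
a = 11. Vertices at (h, k ± a).

(12, -19) and (12, 3)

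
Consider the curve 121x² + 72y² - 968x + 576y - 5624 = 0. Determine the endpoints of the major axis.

Rearranging, 121(x² - 8x) + 72(y² + 8y) = 5624.
121(x - 4)² + 72(y + 4)² = 5624 + 1936 + 1152 = 8712
Dividing both sides by 8712: (x - 4)²/72 + (y + 4)²/121 = 1
Ellipse, center (4, -4), major axis vertical; a² = 121, b² = 72.
a = 11. Vertices at (h, k ± a).

(4, -15) and (4, 7)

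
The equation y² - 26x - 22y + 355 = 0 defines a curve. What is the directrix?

x = 5/2

Only y is squared. Complete the square in y: (y - 11)² = 26(x - 9).
Vertex (9, 11); 4p = 26 so p = 13/2. Opens right.
Directrix is the vertical line x = h − p = 9 − (13/2) = 5/2.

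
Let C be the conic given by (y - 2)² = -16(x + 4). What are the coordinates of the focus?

Vertex (-4, 2); 4p = -16 so p = -4. Opens left.
Focus is p units from the vertex along the axis: (h + p, k).

(-8, 2)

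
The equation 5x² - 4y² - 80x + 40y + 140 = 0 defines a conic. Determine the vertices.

Group: 5(x² - 16x) -4(y² - 10y) = -140
Completing the square gives 5(x - 8)² -4(y - 5)² = -140 + 320 - 100 = 80.
Divide through by 80 to get (x - 8)²/16 - (y - 5)²/20 = 1.
Hyperbola, center (8, 5), transverse axis horizontal; a² = 16, b² = 20.
a = 4. Vertices at (h ± a, k).

(4, 5) and (12, 5)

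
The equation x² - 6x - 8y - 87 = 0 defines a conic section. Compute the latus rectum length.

Only x is squared. Complete the square in x: (x - 3)² = 8(y + 12).
Vertex (3, -12); 4p = 8 so p = 2. Opens up.
Latus rectum length = |4p| = 8.

8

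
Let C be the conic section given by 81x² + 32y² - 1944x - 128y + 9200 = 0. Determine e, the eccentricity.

Collect terms: 81(x² - 24x) + 32(y² - 4y) = -9200
Completing the square gives 81(x - 12)² + 32(y - 2)² = -9200 + 11664 + 128 = 2592.
Dividing both sides by 2592: (x - 12)²/32 + (y - 2)²/81 = 1
Ellipse, center (12, 2), major axis vertical; a² = 81, b² = 32.
c² = a² - b² = 49, so c = 7.
e = c/a = 7/9.

e = 7/9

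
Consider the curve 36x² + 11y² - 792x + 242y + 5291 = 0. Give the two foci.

Group the x- and y-terms: 36(x² - 22x) + 11(y² + 22y) = -5291
Complete the square: 36(x - 11)² + 11(y + 11)² = -5291 + 4356 + 1331 = 396
Divide by 396: (x - 11)²/11 + (y + 11)²/36 = 1
Ellipse, center (11, -11), major axis vertical; a² = 36, b² = 11.
c² = a² - b² = 36 - 11 = 25, so c = 5.
Foci lie on the vertical axis through the center: (h, k ± c).

(11, -16) and (11, -6)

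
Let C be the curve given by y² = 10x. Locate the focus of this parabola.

Vertex (0, 0); 4p = 10 so p = 5/2. Opens right.
Focus is p units from the vertex along the axis: (h + p, k).

(5/2, 0)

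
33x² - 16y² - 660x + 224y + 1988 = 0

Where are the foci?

Rearranging, 33(x² - 20x) -16(y² - 14y) = -1988.
33(x - 10)² -16(y - 7)² = -1988 + 3300 - 784 = 528
Dividing both sides by 528: (x - 10)²/16 - (y - 7)²/33 = 1
Hyperbola, center (10, 7), transverse axis horizontal; a² = 16, b² = 33.
c² = a² + b² = 16 + 33 = 49, so c = 7.
Foci lie on the horizontal axis through the center: (h ± c, k).

(3, 7) and (17, 7)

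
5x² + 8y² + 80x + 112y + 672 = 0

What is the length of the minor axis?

Group the x- and y-terms: 5(x² + 16x) + 8(y² + 14y) = -672
Completing the square gives 5(x + 8)² + 8(y + 7)² = -672 + 320 + 392 = 40.
Divide by 40: (x + 8)²/8 + (y + 7)²/5 = 1
Ellipse, center (-8, -7), major axis horizontal; a² = 8, b² = 5.
b² = 5 so b = √5; the minor axis has length 2b = 2√5.

2√5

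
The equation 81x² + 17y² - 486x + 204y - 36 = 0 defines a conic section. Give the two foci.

Rearranging, 81(x² - 6x) + 17(y² + 12y) = 36.
Complete the square: 81(x - 3)² + 17(y + 6)² = 36 + 729 + 612 = 1377
Divide through by 1377 to get (x - 3)²/17 + (y + 6)²/81 = 1.
Ellipse, center (3, -6), major axis vertical; a² = 81, b² = 17.
c² = a² - b² = 81 - 17 = 64, so c = 8.
Foci lie on the vertical axis through the center: (h, k ± c).

(3, -14) and (3, 2)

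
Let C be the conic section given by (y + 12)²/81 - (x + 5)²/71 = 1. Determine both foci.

(-5, -12 - 2√38) and (-5, -12 + 2√38)

Center (-5, -12). The positive term is the y-term, so the transverse axis is vertical; a² = 81, b² = 71.
c² = a² + b² = 81 + 71 = 152, so c = 2√38.
Foci lie on the vertical axis through the center: (h, k ± c).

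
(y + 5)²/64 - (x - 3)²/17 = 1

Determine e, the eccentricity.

Center (3, -5). The positive term is the y-term, so the transverse axis is vertical; a² = 64, b² = 17.
c² = a² + b² = 81, so c = 9.
e = c/a = 9/8.

e = 9/8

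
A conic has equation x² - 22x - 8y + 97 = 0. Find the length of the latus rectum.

Only x is squared. Complete the square in x: (x - 11)² = 8(y + 3).
Vertex (11, -3); 4p = 8 so p = 2. Opens up.
Latus rectum length = |4p| = 8.

8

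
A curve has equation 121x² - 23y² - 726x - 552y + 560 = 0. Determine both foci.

Group: 121(x² - 6x) -23(y² + 24y) = -560
Complete the square: 121(x - 3)² -23(y + 12)² = -560 + 1089 - 3312 = -2783
Dividing both sides by -2783: (y + 12)²/121 - (x - 3)²/23 = 1
Hyperbola, center (3, -12), transverse axis vertical; a² = 121, b² = 23.
c² = a² + b² = 121 + 23 = 144, so c = 12.
Foci lie on the vertical axis through the center: (h, k ± c).

(3, -24) and (3, 0)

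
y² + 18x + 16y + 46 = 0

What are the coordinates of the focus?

(-7/2, -8)

Only y is squared. Complete the square in y: (y + 8)² = -18(x - 1).
Vertex (1, -8); 4p = -18 so p = -9/2. Opens left.
Focus is p units from the vertex along the axis: (h + p, k).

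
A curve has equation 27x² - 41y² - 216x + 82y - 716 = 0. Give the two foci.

Group the x- and y-terms: 27(x² - 8x) -41(y² - 2y) = 716
27(x - 4)² -41(y - 1)² = 716 + 432 - 41 = 1107
Divide through by 1107 to get (x - 4)²/41 - (y - 1)²/27 = 1.
Hyperbola, center (4, 1), transverse axis horizontal; a² = 41, b² = 27.
c² = a² + b² = 41 + 27 = 68, so c = 2√17.
Foci lie on the horizontal axis through the center: (h ± c, k).

(4 - 2√17, 1) and (4 + 2√17, 1)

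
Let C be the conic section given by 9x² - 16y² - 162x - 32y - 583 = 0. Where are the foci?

9(x² - 18x) -16(y² + 2y) = 583
Complete the square: 9(x - 9)² -16(y + 1)² = 583 + 729 - 16 = 1296
Divide by 1296: (x - 9)²/144 - (y + 1)²/81 = 1
Hyperbola, center (9, -1), transverse axis horizontal; a² = 144, b² = 81.
c² = a² + b² = 144 + 81 = 225, so c = 15.
Foci lie on the horizontal axis through the center: (h ± c, k).

(-6, -1) and (24, -1)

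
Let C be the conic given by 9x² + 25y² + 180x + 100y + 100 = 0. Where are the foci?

(-18, -2) and (-2, -2)

Group the x- and y-terms: 9(x² + 20x) + 25(y² + 4y) = -100
9(x + 10)² + 25(y + 2)² = -100 + 900 + 100 = 900
Dividing both sides by 900: (x + 10)²/100 + (y + 2)²/36 = 1
Ellipse, center (-10, -2), major axis horizontal; a² = 100, b² = 36.
c² = a² - b² = 100 - 36 = 64, so c = 8.
Foci lie on the horizontal axis through the center: (h ± c, k).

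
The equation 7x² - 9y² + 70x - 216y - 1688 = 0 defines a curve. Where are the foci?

Group the x- and y-terms: 7(x² + 10x) -9(y² + 24y) = 1688
Complete the square: 7(x + 5)² -9(y + 12)² = 1688 + 175 - 1296 = 567
Dividing both sides by 567: (x + 5)²/81 - (y + 12)²/63 = 1
Hyperbola, center (-5, -12), transverse axis horizontal; a² = 81, b² = 63.
c² = a² + b² = 81 + 63 = 144, so c = 12.
Foci lie on the horizontal axis through the center: (h ± c, k).

(-17, -12) and (7, -12)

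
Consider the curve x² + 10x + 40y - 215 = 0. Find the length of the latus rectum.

Only x is squared. Complete the square in x: (x + 5)² = -40(y - 6).
Vertex (-5, 6); 4p = -40 so p = -10. Opens down.
Latus rectum length = |4p| = 40.

40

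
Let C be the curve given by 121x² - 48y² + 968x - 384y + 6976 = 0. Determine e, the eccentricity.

e = 13/11

Group the x- and y-terms: 121(x² + 8x) -48(y² + 8y) = -6976
Complete the square: 121(x + 4)² -48(y + 4)² = -6976 + 1936 - 768 = -5808
Divide through by -5808 to get (y + 4)²/121 - (x + 4)²/48 = 1.
Hyperbola, center (-4, -4), transverse axis vertical; a² = 121, b² = 48.
c² = a² + b² = 169, so c = 13.
e = c/a = 13/11.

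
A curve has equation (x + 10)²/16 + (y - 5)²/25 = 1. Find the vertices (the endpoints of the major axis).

Center (-10, 5). The larger denominator 25 sits under the y-term, so the major axis is vertical; a² = 25, b² = 16.
a = 5. Vertices at (h, k ± a).

(-10, 0) and (-10, 10)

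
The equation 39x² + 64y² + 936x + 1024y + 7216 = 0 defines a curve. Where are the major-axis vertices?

(-20, -8) and (-4, -8)

39(x² + 24x) + 64(y² + 16y) = -7216
39(x + 12)² + 64(y + 8)² = -7216 + 5616 + 4096 = 2496
Divide by 2496: (x + 12)²/64 + (y + 8)²/39 = 1
Ellipse, center (-12, -8), major axis horizontal; a² = 64, b² = 39.
a = 8. Vertices at (h ± a, k).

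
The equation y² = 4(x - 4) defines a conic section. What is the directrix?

Vertex (4, 0); 4p = 4 so p = 1. Opens right.
Directrix is the vertical line x = h − p = 4 − (1) = 3.

x = 3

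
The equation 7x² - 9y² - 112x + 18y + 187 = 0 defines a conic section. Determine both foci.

7(x² - 16x) -9(y² - 2y) = -187
7(x - 8)² -9(y - 1)² = -187 + 448 - 9 = 252
Divide through by 252 to get (x - 8)²/36 - (y - 1)²/28 = 1.
Hyperbola, center (8, 1), transverse axis horizontal; a² = 36, b² = 28.
c² = a² + b² = 36 + 28 = 64, so c = 8.
Foci lie on the horizontal axis through the center: (h ± c, k).

(0, 1) and (16, 1)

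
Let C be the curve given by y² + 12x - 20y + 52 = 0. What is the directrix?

Only y is squared. Complete the square in y: (y - 10)² = -12(x - 4).
Vertex (4, 10); 4p = -12 so p = -3. Opens left.
Directrix is the vertical line x = h − p = 4 − (-3) = 7.

x = 7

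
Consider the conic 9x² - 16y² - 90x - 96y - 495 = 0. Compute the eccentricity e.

e = 5/4

Group: 9(x² - 10x) -16(y² + 6y) = 495
9(x - 5)² -16(y + 3)² = 495 + 225 - 144 = 576
Divide by 576: (x - 5)²/64 - (y + 3)²/36 = 1
Hyperbola, center (5, -3), transverse axis horizontal; a² = 64, b² = 36.
c² = a² + b² = 100, so c = 10.
e = c/a = 10/8 = 5/4.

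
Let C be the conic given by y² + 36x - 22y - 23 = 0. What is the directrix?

Only y is squared. Complete the square in y: (y - 11)² = -36(x - 4).
Vertex (4, 11); 4p = -36 so p = -9. Opens left.
Directrix is the vertical line x = h − p = 4 − (-9) = 13.

x = 13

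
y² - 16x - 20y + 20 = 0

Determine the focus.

(-1, 10)

Only y is squared. Complete the square in y: (y - 10)² = 16(x + 5).
Vertex (-5, 10); 4p = 16 so p = 4. Opens right.
Focus is p units from the vertex along the axis: (h + p, k).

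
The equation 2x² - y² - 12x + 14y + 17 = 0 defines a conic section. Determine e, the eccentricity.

e = √6/2

Rearranging, 2(x² - 6x) -(y² - 14y) = -17.
Complete the square in x and y: 2(x - 3)² -(y - 7)² = -17 + 18 - 49 = -48
Divide through by -48 to get (y - 7)²/48 - (x - 3)²/24 = 1.
Hyperbola, center (3, 7), transverse axis vertical; a² = 48, b² = 24.
c² = a² + b² = 72, so c = 6√2.
e = c/a = 6√2/4√3 = √6/2.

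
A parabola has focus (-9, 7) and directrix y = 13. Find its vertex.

(-9, 10)

The vertex is the midpoint between the focus and the directrix along the axis of symmetry.
Axis is vertical (directrix is horizontal). Vertex y-coordinate = (7 + 13)/2 = 10; x-coordinate = -9.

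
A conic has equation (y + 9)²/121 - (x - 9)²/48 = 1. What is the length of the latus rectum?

96/11

Center (9, -9). The positive term is the y-term, so the transverse axis is vertical; a² = 121, b² = 48.
Latus rectum length = 2b²/a = 2·48/11 = 96/11.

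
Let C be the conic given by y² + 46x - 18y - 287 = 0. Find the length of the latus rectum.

Only y is squared. Complete the square in y: (y - 9)² = -46(x - 8).
Vertex (8, 9); 4p = -46 so p = -23/2. Opens left.
Latus rectum length = |4p| = 46.

46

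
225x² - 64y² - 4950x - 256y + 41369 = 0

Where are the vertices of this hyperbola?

Group: 225(x² - 22x) -64(y² + 4y) = -41369
225(x - 11)² -64(y + 2)² = -41369 + 27225 - 256 = -14400
Divide through by -14400 to get (y + 2)²/225 - (x - 11)²/64 = 1.
Hyperbola, center (11, -2), transverse axis vertical; a² = 225, b² = 64.
a = 15. Vertices at (h, k ± a).

(11, -17) and (11, 13)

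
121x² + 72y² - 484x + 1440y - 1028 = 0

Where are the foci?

(2, -17) and (2, -3)

Rearranging, 121(x² - 4x) + 72(y² + 20y) = 1028.
Completing the square gives 121(x - 2)² + 72(y + 10)² = 1028 + 484 + 7200 = 8712.
Divide by 8712: (x - 2)²/72 + (y + 10)²/121 = 1
Ellipse, center (2, -10), major axis vertical; a² = 121, b² = 72.
c² = a² - b² = 121 - 72 = 49, so c = 7.
Foci lie on the vertical axis through the center: (h, k ± c).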